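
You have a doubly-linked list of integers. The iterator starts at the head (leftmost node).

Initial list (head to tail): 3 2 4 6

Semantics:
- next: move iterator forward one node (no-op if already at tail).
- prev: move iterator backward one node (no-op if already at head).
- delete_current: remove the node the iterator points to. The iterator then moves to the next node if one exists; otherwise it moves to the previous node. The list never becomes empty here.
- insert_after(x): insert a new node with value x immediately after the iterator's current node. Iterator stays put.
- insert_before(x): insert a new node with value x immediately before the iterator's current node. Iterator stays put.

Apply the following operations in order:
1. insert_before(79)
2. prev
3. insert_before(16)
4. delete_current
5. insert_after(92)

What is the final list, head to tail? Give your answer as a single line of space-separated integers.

Answer: 16 3 92 2 4 6

Derivation:
After 1 (insert_before(79)): list=[79, 3, 2, 4, 6] cursor@3
After 2 (prev): list=[79, 3, 2, 4, 6] cursor@79
After 3 (insert_before(16)): list=[16, 79, 3, 2, 4, 6] cursor@79
After 4 (delete_current): list=[16, 3, 2, 4, 6] cursor@3
After 5 (insert_after(92)): list=[16, 3, 92, 2, 4, 6] cursor@3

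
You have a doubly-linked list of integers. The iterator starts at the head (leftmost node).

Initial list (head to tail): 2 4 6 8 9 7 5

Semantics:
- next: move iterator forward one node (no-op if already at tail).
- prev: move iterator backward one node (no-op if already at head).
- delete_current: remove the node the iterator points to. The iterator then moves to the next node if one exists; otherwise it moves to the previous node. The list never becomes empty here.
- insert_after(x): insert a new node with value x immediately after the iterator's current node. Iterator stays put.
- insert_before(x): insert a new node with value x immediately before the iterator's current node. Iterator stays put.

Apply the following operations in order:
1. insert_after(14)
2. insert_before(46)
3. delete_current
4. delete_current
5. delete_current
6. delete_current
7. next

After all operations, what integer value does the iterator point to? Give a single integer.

Answer: 9

Derivation:
After 1 (insert_after(14)): list=[2, 14, 4, 6, 8, 9, 7, 5] cursor@2
After 2 (insert_before(46)): list=[46, 2, 14, 4, 6, 8, 9, 7, 5] cursor@2
After 3 (delete_current): list=[46, 14, 4, 6, 8, 9, 7, 5] cursor@14
After 4 (delete_current): list=[46, 4, 6, 8, 9, 7, 5] cursor@4
After 5 (delete_current): list=[46, 6, 8, 9, 7, 5] cursor@6
After 6 (delete_current): list=[46, 8, 9, 7, 5] cursor@8
After 7 (next): list=[46, 8, 9, 7, 5] cursor@9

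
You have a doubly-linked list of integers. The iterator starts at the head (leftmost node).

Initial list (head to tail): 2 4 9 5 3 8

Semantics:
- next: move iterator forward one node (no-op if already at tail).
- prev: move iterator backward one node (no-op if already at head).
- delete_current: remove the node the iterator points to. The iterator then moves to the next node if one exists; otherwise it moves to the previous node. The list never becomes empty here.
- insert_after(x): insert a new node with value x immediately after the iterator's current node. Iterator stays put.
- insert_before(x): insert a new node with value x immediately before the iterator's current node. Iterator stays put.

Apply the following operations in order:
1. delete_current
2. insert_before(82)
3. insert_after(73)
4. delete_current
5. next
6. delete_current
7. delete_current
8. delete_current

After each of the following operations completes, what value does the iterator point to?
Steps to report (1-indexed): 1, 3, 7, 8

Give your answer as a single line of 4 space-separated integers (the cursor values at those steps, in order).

After 1 (delete_current): list=[4, 9, 5, 3, 8] cursor@4
After 2 (insert_before(82)): list=[82, 4, 9, 5, 3, 8] cursor@4
After 3 (insert_after(73)): list=[82, 4, 73, 9, 5, 3, 8] cursor@4
After 4 (delete_current): list=[82, 73, 9, 5, 3, 8] cursor@73
After 5 (next): list=[82, 73, 9, 5, 3, 8] cursor@9
After 6 (delete_current): list=[82, 73, 5, 3, 8] cursor@5
After 7 (delete_current): list=[82, 73, 3, 8] cursor@3
After 8 (delete_current): list=[82, 73, 8] cursor@8

Answer: 4 4 3 8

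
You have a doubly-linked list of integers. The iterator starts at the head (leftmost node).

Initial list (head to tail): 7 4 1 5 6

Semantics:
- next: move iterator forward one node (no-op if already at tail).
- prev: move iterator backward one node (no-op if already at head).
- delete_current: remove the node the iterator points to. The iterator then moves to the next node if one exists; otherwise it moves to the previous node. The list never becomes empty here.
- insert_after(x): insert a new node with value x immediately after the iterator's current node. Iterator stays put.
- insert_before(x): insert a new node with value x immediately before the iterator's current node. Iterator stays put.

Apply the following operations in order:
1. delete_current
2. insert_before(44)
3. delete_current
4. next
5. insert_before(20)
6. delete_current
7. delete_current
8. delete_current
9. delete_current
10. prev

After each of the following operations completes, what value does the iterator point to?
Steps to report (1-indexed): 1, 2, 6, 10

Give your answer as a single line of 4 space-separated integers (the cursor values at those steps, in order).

Answer: 4 4 6 44

Derivation:
After 1 (delete_current): list=[4, 1, 5, 6] cursor@4
After 2 (insert_before(44)): list=[44, 4, 1, 5, 6] cursor@4
After 3 (delete_current): list=[44, 1, 5, 6] cursor@1
After 4 (next): list=[44, 1, 5, 6] cursor@5
After 5 (insert_before(20)): list=[44, 1, 20, 5, 6] cursor@5
After 6 (delete_current): list=[44, 1, 20, 6] cursor@6
After 7 (delete_current): list=[44, 1, 20] cursor@20
After 8 (delete_current): list=[44, 1] cursor@1
After 9 (delete_current): list=[44] cursor@44
After 10 (prev): list=[44] cursor@44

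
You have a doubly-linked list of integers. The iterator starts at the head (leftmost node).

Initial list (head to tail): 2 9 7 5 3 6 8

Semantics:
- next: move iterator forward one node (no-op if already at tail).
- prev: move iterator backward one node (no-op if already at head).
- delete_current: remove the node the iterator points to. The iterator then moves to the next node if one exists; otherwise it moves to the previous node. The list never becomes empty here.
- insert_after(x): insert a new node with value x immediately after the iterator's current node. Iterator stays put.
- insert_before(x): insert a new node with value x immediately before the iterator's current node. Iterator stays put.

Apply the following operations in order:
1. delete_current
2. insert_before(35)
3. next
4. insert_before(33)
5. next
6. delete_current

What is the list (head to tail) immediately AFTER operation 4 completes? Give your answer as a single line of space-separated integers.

Answer: 35 9 33 7 5 3 6 8

Derivation:
After 1 (delete_current): list=[9, 7, 5, 3, 6, 8] cursor@9
After 2 (insert_before(35)): list=[35, 9, 7, 5, 3, 6, 8] cursor@9
After 3 (next): list=[35, 9, 7, 5, 3, 6, 8] cursor@7
After 4 (insert_before(33)): list=[35, 9, 33, 7, 5, 3, 6, 8] cursor@7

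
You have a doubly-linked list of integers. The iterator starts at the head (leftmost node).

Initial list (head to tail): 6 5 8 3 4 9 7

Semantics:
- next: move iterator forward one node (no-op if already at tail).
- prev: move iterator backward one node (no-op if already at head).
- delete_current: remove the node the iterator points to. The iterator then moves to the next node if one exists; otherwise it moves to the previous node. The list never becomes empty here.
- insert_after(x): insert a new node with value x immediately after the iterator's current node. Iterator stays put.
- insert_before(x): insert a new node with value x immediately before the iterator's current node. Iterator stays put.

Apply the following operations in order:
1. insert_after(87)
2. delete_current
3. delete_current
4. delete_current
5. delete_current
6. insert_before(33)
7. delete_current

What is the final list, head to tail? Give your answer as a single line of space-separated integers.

Answer: 33 4 9 7

Derivation:
After 1 (insert_after(87)): list=[6, 87, 5, 8, 3, 4, 9, 7] cursor@6
After 2 (delete_current): list=[87, 5, 8, 3, 4, 9, 7] cursor@87
After 3 (delete_current): list=[5, 8, 3, 4, 9, 7] cursor@5
After 4 (delete_current): list=[8, 3, 4, 9, 7] cursor@8
After 5 (delete_current): list=[3, 4, 9, 7] cursor@3
After 6 (insert_before(33)): list=[33, 3, 4, 9, 7] cursor@3
After 7 (delete_current): list=[33, 4, 9, 7] cursor@4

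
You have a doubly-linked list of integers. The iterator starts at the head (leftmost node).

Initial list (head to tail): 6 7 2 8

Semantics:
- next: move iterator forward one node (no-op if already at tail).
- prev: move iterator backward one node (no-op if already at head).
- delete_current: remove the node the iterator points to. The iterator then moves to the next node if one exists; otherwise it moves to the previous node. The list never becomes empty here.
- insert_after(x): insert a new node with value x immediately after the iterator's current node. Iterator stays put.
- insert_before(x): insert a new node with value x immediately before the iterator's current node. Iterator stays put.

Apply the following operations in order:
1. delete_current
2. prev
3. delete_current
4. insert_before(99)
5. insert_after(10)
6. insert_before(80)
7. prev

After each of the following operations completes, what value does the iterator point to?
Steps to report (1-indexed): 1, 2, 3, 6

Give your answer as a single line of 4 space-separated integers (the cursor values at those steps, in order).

After 1 (delete_current): list=[7, 2, 8] cursor@7
After 2 (prev): list=[7, 2, 8] cursor@7
After 3 (delete_current): list=[2, 8] cursor@2
After 4 (insert_before(99)): list=[99, 2, 8] cursor@2
After 5 (insert_after(10)): list=[99, 2, 10, 8] cursor@2
After 6 (insert_before(80)): list=[99, 80, 2, 10, 8] cursor@2
After 7 (prev): list=[99, 80, 2, 10, 8] cursor@80

Answer: 7 7 2 2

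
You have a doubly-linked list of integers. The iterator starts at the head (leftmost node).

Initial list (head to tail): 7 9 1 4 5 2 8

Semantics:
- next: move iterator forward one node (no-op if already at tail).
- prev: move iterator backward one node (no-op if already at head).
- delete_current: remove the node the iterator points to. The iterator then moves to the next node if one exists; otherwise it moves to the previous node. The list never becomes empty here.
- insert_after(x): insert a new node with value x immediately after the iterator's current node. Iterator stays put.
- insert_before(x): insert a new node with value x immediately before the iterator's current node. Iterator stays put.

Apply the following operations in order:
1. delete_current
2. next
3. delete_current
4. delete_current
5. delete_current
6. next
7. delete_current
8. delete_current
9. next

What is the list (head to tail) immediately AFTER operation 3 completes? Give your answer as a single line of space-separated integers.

Answer: 9 4 5 2 8

Derivation:
After 1 (delete_current): list=[9, 1, 4, 5, 2, 8] cursor@9
After 2 (next): list=[9, 1, 4, 5, 2, 8] cursor@1
After 3 (delete_current): list=[9, 4, 5, 2, 8] cursor@4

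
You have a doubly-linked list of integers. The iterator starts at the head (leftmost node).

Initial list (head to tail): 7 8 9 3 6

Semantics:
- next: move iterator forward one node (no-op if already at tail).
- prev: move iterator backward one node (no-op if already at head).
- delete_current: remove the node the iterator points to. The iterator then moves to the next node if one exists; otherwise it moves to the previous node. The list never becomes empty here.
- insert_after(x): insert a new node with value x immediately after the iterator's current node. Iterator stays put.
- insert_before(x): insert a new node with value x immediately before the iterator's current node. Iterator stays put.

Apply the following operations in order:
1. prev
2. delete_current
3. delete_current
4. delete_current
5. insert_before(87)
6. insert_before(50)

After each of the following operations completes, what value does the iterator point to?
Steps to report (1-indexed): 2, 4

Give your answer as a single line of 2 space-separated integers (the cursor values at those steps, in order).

Answer: 8 3

Derivation:
After 1 (prev): list=[7, 8, 9, 3, 6] cursor@7
After 2 (delete_current): list=[8, 9, 3, 6] cursor@8
After 3 (delete_current): list=[9, 3, 6] cursor@9
After 4 (delete_current): list=[3, 6] cursor@3
After 5 (insert_before(87)): list=[87, 3, 6] cursor@3
After 6 (insert_before(50)): list=[87, 50, 3, 6] cursor@3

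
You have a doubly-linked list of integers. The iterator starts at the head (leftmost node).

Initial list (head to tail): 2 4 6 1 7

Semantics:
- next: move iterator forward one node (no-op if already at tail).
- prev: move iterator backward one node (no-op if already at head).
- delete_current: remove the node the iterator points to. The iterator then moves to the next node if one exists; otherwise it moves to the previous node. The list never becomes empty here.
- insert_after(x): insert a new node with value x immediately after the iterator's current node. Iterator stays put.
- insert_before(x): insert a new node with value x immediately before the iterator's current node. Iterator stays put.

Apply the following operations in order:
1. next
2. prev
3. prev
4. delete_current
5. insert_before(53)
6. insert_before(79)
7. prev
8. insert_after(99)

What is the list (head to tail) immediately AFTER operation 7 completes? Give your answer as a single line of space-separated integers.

After 1 (next): list=[2, 4, 6, 1, 7] cursor@4
After 2 (prev): list=[2, 4, 6, 1, 7] cursor@2
After 3 (prev): list=[2, 4, 6, 1, 7] cursor@2
After 4 (delete_current): list=[4, 6, 1, 7] cursor@4
After 5 (insert_before(53)): list=[53, 4, 6, 1, 7] cursor@4
After 6 (insert_before(79)): list=[53, 79, 4, 6, 1, 7] cursor@4
After 7 (prev): list=[53, 79, 4, 6, 1, 7] cursor@79

Answer: 53 79 4 6 1 7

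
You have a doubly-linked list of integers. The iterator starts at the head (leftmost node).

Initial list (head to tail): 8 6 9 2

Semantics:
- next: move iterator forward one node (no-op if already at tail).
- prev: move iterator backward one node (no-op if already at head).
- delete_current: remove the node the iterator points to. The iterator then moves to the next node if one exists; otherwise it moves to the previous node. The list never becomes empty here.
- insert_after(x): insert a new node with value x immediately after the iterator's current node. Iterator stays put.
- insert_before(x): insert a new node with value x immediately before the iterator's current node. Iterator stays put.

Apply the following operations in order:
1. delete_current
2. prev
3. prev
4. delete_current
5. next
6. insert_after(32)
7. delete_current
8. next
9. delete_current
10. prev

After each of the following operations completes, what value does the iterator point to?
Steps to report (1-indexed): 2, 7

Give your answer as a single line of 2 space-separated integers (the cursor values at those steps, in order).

Answer: 6 32

Derivation:
After 1 (delete_current): list=[6, 9, 2] cursor@6
After 2 (prev): list=[6, 9, 2] cursor@6
After 3 (prev): list=[6, 9, 2] cursor@6
After 4 (delete_current): list=[9, 2] cursor@9
After 5 (next): list=[9, 2] cursor@2
After 6 (insert_after(32)): list=[9, 2, 32] cursor@2
After 7 (delete_current): list=[9, 32] cursor@32
After 8 (next): list=[9, 32] cursor@32
After 9 (delete_current): list=[9] cursor@9
After 10 (prev): list=[9] cursor@9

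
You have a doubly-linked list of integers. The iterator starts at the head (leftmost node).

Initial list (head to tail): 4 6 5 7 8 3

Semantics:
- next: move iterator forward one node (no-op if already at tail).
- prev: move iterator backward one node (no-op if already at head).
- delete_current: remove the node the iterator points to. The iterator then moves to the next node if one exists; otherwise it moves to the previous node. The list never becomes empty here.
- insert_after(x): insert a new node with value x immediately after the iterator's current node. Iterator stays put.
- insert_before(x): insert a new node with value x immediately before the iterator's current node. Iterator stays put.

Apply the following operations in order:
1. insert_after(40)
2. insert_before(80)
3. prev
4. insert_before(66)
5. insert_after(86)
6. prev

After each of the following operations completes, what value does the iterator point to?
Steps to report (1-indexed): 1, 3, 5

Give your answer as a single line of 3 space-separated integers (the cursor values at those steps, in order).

Answer: 4 80 80

Derivation:
After 1 (insert_after(40)): list=[4, 40, 6, 5, 7, 8, 3] cursor@4
After 2 (insert_before(80)): list=[80, 4, 40, 6, 5, 7, 8, 3] cursor@4
After 3 (prev): list=[80, 4, 40, 6, 5, 7, 8, 3] cursor@80
After 4 (insert_before(66)): list=[66, 80, 4, 40, 6, 5, 7, 8, 3] cursor@80
After 5 (insert_after(86)): list=[66, 80, 86, 4, 40, 6, 5, 7, 8, 3] cursor@80
After 6 (prev): list=[66, 80, 86, 4, 40, 6, 5, 7, 8, 3] cursor@66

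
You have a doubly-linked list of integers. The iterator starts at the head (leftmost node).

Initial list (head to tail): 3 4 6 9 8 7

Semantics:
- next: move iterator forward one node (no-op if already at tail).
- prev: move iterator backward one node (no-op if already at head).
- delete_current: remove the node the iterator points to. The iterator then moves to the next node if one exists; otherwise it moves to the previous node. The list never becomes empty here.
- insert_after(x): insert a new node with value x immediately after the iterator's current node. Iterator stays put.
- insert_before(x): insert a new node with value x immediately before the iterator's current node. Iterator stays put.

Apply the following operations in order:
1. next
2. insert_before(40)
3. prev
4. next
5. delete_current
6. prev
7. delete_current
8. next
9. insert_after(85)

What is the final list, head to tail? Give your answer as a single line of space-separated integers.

After 1 (next): list=[3, 4, 6, 9, 8, 7] cursor@4
After 2 (insert_before(40)): list=[3, 40, 4, 6, 9, 8, 7] cursor@4
After 3 (prev): list=[3, 40, 4, 6, 9, 8, 7] cursor@40
After 4 (next): list=[3, 40, 4, 6, 9, 8, 7] cursor@4
After 5 (delete_current): list=[3, 40, 6, 9, 8, 7] cursor@6
After 6 (prev): list=[3, 40, 6, 9, 8, 7] cursor@40
After 7 (delete_current): list=[3, 6, 9, 8, 7] cursor@6
After 8 (next): list=[3, 6, 9, 8, 7] cursor@9
After 9 (insert_after(85)): list=[3, 6, 9, 85, 8, 7] cursor@9

Answer: 3 6 9 85 8 7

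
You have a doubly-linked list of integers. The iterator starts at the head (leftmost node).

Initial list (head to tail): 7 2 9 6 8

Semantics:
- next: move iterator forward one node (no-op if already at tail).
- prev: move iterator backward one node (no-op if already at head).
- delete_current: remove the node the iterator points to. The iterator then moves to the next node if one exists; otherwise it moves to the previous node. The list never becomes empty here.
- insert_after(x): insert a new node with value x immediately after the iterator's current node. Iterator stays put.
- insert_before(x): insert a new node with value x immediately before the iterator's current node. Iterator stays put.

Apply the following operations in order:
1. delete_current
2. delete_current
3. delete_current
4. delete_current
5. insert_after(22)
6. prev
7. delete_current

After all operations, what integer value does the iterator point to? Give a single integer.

After 1 (delete_current): list=[2, 9, 6, 8] cursor@2
After 2 (delete_current): list=[9, 6, 8] cursor@9
After 3 (delete_current): list=[6, 8] cursor@6
After 4 (delete_current): list=[8] cursor@8
After 5 (insert_after(22)): list=[8, 22] cursor@8
After 6 (prev): list=[8, 22] cursor@8
After 7 (delete_current): list=[22] cursor@22

Answer: 22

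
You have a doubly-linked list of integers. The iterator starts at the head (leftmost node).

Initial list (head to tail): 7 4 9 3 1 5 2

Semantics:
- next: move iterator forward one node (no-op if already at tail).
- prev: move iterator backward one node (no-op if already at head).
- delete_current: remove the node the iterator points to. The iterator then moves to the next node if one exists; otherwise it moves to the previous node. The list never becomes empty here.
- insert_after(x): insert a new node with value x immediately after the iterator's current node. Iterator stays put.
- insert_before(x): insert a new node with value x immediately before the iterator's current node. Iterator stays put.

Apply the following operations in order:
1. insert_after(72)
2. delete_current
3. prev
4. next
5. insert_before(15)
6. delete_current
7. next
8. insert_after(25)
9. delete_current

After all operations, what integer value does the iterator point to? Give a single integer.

After 1 (insert_after(72)): list=[7, 72, 4, 9, 3, 1, 5, 2] cursor@7
After 2 (delete_current): list=[72, 4, 9, 3, 1, 5, 2] cursor@72
After 3 (prev): list=[72, 4, 9, 3, 1, 5, 2] cursor@72
After 4 (next): list=[72, 4, 9, 3, 1, 5, 2] cursor@4
After 5 (insert_before(15)): list=[72, 15, 4, 9, 3, 1, 5, 2] cursor@4
After 6 (delete_current): list=[72, 15, 9, 3, 1, 5, 2] cursor@9
After 7 (next): list=[72, 15, 9, 3, 1, 5, 2] cursor@3
After 8 (insert_after(25)): list=[72, 15, 9, 3, 25, 1, 5, 2] cursor@3
After 9 (delete_current): list=[72, 15, 9, 25, 1, 5, 2] cursor@25

Answer: 25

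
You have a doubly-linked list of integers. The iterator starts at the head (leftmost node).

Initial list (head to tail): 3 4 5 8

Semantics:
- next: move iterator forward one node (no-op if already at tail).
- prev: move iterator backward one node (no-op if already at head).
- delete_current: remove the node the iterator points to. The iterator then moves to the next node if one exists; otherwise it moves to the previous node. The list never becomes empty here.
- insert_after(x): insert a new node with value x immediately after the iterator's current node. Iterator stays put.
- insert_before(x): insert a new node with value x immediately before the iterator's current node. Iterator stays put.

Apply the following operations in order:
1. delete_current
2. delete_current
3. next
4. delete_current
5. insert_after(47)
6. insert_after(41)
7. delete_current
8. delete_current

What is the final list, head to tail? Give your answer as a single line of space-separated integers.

Answer: 47

Derivation:
After 1 (delete_current): list=[4, 5, 8] cursor@4
After 2 (delete_current): list=[5, 8] cursor@5
After 3 (next): list=[5, 8] cursor@8
After 4 (delete_current): list=[5] cursor@5
After 5 (insert_after(47)): list=[5, 47] cursor@5
After 6 (insert_after(41)): list=[5, 41, 47] cursor@5
After 7 (delete_current): list=[41, 47] cursor@41
After 8 (delete_current): list=[47] cursor@47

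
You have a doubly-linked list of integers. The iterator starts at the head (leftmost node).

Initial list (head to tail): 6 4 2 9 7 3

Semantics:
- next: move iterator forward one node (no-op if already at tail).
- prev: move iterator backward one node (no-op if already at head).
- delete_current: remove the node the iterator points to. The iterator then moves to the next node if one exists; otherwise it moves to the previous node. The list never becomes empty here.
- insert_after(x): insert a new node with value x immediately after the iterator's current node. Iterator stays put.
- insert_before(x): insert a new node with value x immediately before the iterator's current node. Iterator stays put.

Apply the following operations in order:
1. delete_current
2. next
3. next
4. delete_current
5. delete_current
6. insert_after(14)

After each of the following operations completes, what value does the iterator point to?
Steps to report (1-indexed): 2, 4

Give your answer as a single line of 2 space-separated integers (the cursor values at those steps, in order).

After 1 (delete_current): list=[4, 2, 9, 7, 3] cursor@4
After 2 (next): list=[4, 2, 9, 7, 3] cursor@2
After 3 (next): list=[4, 2, 9, 7, 3] cursor@9
After 4 (delete_current): list=[4, 2, 7, 3] cursor@7
After 5 (delete_current): list=[4, 2, 3] cursor@3
After 6 (insert_after(14)): list=[4, 2, 3, 14] cursor@3

Answer: 2 7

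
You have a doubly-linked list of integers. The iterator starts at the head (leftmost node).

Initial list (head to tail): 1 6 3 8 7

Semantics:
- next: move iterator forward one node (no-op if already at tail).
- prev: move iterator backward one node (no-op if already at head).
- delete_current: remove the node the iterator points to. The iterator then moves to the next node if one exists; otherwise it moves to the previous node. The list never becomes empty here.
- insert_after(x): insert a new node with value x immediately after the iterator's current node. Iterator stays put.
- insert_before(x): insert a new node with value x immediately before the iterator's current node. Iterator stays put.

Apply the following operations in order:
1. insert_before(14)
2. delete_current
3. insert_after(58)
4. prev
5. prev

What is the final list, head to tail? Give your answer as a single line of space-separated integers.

Answer: 14 6 58 3 8 7

Derivation:
After 1 (insert_before(14)): list=[14, 1, 6, 3, 8, 7] cursor@1
After 2 (delete_current): list=[14, 6, 3, 8, 7] cursor@6
After 3 (insert_after(58)): list=[14, 6, 58, 3, 8, 7] cursor@6
After 4 (prev): list=[14, 6, 58, 3, 8, 7] cursor@14
After 5 (prev): list=[14, 6, 58, 3, 8, 7] cursor@14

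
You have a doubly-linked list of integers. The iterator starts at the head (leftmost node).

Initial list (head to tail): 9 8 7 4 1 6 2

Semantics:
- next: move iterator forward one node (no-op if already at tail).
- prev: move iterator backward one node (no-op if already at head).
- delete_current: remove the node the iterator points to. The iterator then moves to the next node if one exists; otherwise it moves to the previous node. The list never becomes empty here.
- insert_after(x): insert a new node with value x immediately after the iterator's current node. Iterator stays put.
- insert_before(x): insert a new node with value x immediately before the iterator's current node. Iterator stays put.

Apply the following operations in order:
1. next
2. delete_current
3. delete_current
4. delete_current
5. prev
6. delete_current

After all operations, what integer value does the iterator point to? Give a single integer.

After 1 (next): list=[9, 8, 7, 4, 1, 6, 2] cursor@8
After 2 (delete_current): list=[9, 7, 4, 1, 6, 2] cursor@7
After 3 (delete_current): list=[9, 4, 1, 6, 2] cursor@4
After 4 (delete_current): list=[9, 1, 6, 2] cursor@1
After 5 (prev): list=[9, 1, 6, 2] cursor@9
After 6 (delete_current): list=[1, 6, 2] cursor@1

Answer: 1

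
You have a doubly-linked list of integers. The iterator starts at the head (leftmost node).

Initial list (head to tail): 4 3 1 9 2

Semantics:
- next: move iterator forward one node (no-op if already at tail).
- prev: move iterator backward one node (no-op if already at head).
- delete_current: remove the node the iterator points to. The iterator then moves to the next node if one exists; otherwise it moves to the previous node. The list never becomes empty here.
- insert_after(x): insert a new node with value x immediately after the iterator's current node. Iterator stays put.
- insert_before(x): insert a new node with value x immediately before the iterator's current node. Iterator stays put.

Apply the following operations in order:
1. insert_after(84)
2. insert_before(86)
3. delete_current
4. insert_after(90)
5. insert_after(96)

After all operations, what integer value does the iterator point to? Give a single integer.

After 1 (insert_after(84)): list=[4, 84, 3, 1, 9, 2] cursor@4
After 2 (insert_before(86)): list=[86, 4, 84, 3, 1, 9, 2] cursor@4
After 3 (delete_current): list=[86, 84, 3, 1, 9, 2] cursor@84
After 4 (insert_after(90)): list=[86, 84, 90, 3, 1, 9, 2] cursor@84
After 5 (insert_after(96)): list=[86, 84, 96, 90, 3, 1, 9, 2] cursor@84

Answer: 84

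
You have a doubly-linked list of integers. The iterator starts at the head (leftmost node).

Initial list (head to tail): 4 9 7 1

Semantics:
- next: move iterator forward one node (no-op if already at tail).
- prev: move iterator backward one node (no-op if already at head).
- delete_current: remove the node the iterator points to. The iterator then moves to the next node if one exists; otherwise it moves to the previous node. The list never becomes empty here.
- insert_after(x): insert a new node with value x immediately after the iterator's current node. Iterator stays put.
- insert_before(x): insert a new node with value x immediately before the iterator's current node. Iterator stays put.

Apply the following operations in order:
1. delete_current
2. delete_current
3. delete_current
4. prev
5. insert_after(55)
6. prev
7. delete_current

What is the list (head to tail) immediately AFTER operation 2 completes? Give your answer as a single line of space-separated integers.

Answer: 7 1

Derivation:
After 1 (delete_current): list=[9, 7, 1] cursor@9
After 2 (delete_current): list=[7, 1] cursor@7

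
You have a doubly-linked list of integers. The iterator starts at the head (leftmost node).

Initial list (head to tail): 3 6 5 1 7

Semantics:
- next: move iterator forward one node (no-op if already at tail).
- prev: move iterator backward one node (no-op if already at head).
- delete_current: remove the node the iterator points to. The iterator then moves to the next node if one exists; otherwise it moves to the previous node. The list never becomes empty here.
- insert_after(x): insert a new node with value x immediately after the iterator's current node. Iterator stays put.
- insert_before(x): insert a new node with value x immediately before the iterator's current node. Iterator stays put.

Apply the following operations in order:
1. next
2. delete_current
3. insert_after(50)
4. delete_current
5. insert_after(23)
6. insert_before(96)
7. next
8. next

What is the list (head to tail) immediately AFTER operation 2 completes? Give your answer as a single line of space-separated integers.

Answer: 3 5 1 7

Derivation:
After 1 (next): list=[3, 6, 5, 1, 7] cursor@6
After 2 (delete_current): list=[3, 5, 1, 7] cursor@5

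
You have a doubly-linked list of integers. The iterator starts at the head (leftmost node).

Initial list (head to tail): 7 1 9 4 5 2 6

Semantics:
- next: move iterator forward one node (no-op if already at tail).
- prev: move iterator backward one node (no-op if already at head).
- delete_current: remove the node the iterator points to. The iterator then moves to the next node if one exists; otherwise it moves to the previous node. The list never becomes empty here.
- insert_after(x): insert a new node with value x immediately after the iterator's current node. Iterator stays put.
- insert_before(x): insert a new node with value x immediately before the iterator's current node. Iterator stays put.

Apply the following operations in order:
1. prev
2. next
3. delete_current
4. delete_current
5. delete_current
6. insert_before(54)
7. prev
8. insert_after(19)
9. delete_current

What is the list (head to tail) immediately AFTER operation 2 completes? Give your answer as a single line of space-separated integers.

After 1 (prev): list=[7, 1, 9, 4, 5, 2, 6] cursor@7
After 2 (next): list=[7, 1, 9, 4, 5, 2, 6] cursor@1

Answer: 7 1 9 4 5 2 6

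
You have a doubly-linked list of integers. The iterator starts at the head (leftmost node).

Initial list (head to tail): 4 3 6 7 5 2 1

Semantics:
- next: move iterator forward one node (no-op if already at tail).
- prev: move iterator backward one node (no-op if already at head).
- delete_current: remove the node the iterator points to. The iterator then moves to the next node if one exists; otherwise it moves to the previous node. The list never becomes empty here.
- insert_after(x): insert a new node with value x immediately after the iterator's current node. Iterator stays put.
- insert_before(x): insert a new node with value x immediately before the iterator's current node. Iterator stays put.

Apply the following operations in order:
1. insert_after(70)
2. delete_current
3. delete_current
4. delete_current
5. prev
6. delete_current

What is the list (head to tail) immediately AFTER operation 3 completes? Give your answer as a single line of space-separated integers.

After 1 (insert_after(70)): list=[4, 70, 3, 6, 7, 5, 2, 1] cursor@4
After 2 (delete_current): list=[70, 3, 6, 7, 5, 2, 1] cursor@70
After 3 (delete_current): list=[3, 6, 7, 5, 2, 1] cursor@3

Answer: 3 6 7 5 2 1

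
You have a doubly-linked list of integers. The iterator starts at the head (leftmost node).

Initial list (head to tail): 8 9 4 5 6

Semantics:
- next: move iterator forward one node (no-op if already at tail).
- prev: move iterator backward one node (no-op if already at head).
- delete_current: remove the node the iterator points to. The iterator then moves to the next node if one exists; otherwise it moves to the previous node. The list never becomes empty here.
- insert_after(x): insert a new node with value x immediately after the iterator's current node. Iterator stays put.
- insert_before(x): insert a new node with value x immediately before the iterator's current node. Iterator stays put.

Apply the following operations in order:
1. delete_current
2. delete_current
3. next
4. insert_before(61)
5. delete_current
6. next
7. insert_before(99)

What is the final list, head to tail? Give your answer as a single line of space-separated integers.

After 1 (delete_current): list=[9, 4, 5, 6] cursor@9
After 2 (delete_current): list=[4, 5, 6] cursor@4
After 3 (next): list=[4, 5, 6] cursor@5
After 4 (insert_before(61)): list=[4, 61, 5, 6] cursor@5
After 5 (delete_current): list=[4, 61, 6] cursor@6
After 6 (next): list=[4, 61, 6] cursor@6
After 7 (insert_before(99)): list=[4, 61, 99, 6] cursor@6

Answer: 4 61 99 6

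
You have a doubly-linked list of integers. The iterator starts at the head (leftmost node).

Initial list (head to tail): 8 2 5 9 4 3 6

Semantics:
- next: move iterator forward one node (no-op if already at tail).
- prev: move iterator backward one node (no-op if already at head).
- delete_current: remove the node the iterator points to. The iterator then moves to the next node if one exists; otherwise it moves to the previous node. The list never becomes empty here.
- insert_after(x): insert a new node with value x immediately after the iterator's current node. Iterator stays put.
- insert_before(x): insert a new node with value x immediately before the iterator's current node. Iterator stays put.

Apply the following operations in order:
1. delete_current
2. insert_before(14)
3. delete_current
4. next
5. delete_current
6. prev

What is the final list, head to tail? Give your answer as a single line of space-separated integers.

After 1 (delete_current): list=[2, 5, 9, 4, 3, 6] cursor@2
After 2 (insert_before(14)): list=[14, 2, 5, 9, 4, 3, 6] cursor@2
After 3 (delete_current): list=[14, 5, 9, 4, 3, 6] cursor@5
After 4 (next): list=[14, 5, 9, 4, 3, 6] cursor@9
After 5 (delete_current): list=[14, 5, 4, 3, 6] cursor@4
After 6 (prev): list=[14, 5, 4, 3, 6] cursor@5

Answer: 14 5 4 3 6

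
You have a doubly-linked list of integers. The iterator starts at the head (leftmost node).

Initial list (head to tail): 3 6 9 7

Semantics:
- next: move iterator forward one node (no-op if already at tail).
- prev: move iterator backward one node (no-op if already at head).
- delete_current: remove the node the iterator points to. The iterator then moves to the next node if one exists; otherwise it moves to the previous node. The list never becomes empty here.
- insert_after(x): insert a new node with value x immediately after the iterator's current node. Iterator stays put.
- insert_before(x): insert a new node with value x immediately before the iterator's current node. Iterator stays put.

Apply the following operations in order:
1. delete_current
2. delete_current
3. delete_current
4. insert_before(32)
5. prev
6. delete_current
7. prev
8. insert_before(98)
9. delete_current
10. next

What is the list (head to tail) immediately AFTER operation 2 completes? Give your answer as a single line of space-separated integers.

After 1 (delete_current): list=[6, 9, 7] cursor@6
After 2 (delete_current): list=[9, 7] cursor@9

Answer: 9 7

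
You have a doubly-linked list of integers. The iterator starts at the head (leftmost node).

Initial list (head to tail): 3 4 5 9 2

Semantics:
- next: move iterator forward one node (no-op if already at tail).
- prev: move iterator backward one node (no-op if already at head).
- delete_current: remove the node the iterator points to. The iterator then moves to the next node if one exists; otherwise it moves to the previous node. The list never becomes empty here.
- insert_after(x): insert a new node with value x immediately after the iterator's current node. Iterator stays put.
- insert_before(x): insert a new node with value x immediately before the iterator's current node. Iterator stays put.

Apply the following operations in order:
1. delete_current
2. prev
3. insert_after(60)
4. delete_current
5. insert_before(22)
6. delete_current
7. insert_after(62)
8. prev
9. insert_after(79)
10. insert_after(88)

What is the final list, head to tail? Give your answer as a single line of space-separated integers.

After 1 (delete_current): list=[4, 5, 9, 2] cursor@4
After 2 (prev): list=[4, 5, 9, 2] cursor@4
After 3 (insert_after(60)): list=[4, 60, 5, 9, 2] cursor@4
After 4 (delete_current): list=[60, 5, 9, 2] cursor@60
After 5 (insert_before(22)): list=[22, 60, 5, 9, 2] cursor@60
After 6 (delete_current): list=[22, 5, 9, 2] cursor@5
After 7 (insert_after(62)): list=[22, 5, 62, 9, 2] cursor@5
After 8 (prev): list=[22, 5, 62, 9, 2] cursor@22
After 9 (insert_after(79)): list=[22, 79, 5, 62, 9, 2] cursor@22
After 10 (insert_after(88)): list=[22, 88, 79, 5, 62, 9, 2] cursor@22

Answer: 22 88 79 5 62 9 2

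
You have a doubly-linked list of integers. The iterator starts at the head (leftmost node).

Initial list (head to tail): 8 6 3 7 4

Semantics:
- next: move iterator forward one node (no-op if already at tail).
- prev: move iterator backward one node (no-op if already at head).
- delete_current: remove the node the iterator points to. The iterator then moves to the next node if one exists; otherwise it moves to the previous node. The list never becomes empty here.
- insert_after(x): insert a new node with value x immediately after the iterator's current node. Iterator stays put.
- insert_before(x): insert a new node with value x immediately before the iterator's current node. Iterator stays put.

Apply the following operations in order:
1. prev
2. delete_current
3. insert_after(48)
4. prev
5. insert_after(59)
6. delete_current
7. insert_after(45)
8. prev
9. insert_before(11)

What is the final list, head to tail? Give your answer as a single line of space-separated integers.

After 1 (prev): list=[8, 6, 3, 7, 4] cursor@8
After 2 (delete_current): list=[6, 3, 7, 4] cursor@6
After 3 (insert_after(48)): list=[6, 48, 3, 7, 4] cursor@6
After 4 (prev): list=[6, 48, 3, 7, 4] cursor@6
After 5 (insert_after(59)): list=[6, 59, 48, 3, 7, 4] cursor@6
After 6 (delete_current): list=[59, 48, 3, 7, 4] cursor@59
After 7 (insert_after(45)): list=[59, 45, 48, 3, 7, 4] cursor@59
After 8 (prev): list=[59, 45, 48, 3, 7, 4] cursor@59
After 9 (insert_before(11)): list=[11, 59, 45, 48, 3, 7, 4] cursor@59

Answer: 11 59 45 48 3 7 4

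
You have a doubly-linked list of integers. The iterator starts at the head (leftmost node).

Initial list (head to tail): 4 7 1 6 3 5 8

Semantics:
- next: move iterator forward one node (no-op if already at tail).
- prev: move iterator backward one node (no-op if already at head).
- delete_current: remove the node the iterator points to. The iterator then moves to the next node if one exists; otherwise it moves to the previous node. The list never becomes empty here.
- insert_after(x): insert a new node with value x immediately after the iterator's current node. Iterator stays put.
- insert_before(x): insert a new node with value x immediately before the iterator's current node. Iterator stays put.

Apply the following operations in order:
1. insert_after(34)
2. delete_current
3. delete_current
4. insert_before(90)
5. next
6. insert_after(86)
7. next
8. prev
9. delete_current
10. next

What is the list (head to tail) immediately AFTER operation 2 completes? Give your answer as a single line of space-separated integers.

After 1 (insert_after(34)): list=[4, 34, 7, 1, 6, 3, 5, 8] cursor@4
After 2 (delete_current): list=[34, 7, 1, 6, 3, 5, 8] cursor@34

Answer: 34 7 1 6 3 5 8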